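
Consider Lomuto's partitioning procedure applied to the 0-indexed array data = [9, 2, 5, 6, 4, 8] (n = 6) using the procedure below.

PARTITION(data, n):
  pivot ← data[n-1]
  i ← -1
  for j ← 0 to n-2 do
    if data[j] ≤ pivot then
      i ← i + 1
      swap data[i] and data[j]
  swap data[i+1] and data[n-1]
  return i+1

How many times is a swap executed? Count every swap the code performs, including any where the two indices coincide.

5

pivot=8, i=-1
j=0: 9>8, skip
j=1: 2≤8, i=0, swap(0,1) ⇒ [2, 9, 5, 6, 4, 8]
j=2: 5≤8, i=1, swap(1,2) ⇒ [2, 5, 9, 6, 4, 8]
j=3: 6≤8, i=2, swap(2,3) ⇒ [2, 5, 6, 9, 4, 8]
j=4: 4≤8, i=3, swap(3,4) ⇒ [2, 5, 6, 4, 9, 8]
swap(4,5) ⇒ [2, 5, 6, 4, 8, 9]; return 4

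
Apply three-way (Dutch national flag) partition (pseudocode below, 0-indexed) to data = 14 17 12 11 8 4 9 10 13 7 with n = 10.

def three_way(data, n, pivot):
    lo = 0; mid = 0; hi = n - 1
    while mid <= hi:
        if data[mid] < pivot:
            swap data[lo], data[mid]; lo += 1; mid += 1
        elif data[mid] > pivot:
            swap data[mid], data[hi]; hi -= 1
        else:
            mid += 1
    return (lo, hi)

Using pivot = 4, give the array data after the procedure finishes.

4 12 11 8 17 9 10 13 7 14

pivot = 4; lo=0, mid=0, hi=9
data[mid]=14>4: swap data[0],data[9]; hi=8 → 7 17 12 11 8 4 9 10 13 14
data[mid]=7>4: swap data[0],data[8]; hi=7 → 13 17 12 11 8 4 9 10 7 14
data[mid]=13>4: swap data[0],data[7]; hi=6 → 10 17 12 11 8 4 9 13 7 14
data[mid]=10>4: swap data[0],data[6]; hi=5 → 9 17 12 11 8 4 10 13 7 14
data[mid]=9>4: swap data[0],data[5]; hi=4 → 4 17 12 11 8 9 10 13 7 14
data[mid]=4=4: mid=1
data[mid]=17>4: swap data[1],data[4]; hi=3 → 4 8 12 11 17 9 10 13 7 14
data[mid]=8>4: swap data[1],data[3]; hi=2 → 4 11 12 8 17 9 10 13 7 14
data[mid]=11>4: swap data[1],data[2]; hi=1 → 4 12 11 8 17 9 10 13 7 14
data[mid]=12>4: swap data[1],data[1]; hi=0 → 4 12 11 8 17 9 10 13 7 14
end: lo=0, hi=0; data = 4 12 11 8 17 9 10 13 7 14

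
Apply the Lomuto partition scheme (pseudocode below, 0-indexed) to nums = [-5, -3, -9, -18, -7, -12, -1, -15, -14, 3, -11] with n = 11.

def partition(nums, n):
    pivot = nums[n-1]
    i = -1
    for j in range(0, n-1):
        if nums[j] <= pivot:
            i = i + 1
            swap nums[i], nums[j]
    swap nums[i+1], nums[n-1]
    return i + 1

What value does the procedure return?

4

pivot = nums[10] = -11; i = -1
j=0: nums[0]=-5 > -11 → no swap
j=1: nums[1]=-3 > -11 → no swap
j=2: nums[2]=-9 > -11 → no swap
j=3: nums[3]=-18 ≤ -11 → i=0, swap nums[0],nums[3] → [-18, -3, -9, -5, -7, -12, -1, -15, -14, 3, -11]
j=4: nums[4]=-7 > -11 → no swap
j=5: nums[5]=-12 ≤ -11 → i=1, swap nums[1],nums[5] → [-18, -12, -9, -5, -7, -3, -1, -15, -14, 3, -11]
j=6: nums[6]=-1 > -11 → no swap
j=7: nums[7]=-15 ≤ -11 → i=2, swap nums[2],nums[7] → [-18, -12, -15, -5, -7, -3, -1, -9, -14, 3, -11]
j=8: nums[8]=-14 ≤ -11 → i=3, swap nums[3],nums[8] → [-18, -12, -15, -14, -7, -3, -1, -9, -5, 3, -11]
j=9: nums[9]=3 > -11 → no swap
final swap nums[4],nums[10] → [-18, -12, -15, -14, -11, -3, -1, -9, -5, 3, -7]; return 4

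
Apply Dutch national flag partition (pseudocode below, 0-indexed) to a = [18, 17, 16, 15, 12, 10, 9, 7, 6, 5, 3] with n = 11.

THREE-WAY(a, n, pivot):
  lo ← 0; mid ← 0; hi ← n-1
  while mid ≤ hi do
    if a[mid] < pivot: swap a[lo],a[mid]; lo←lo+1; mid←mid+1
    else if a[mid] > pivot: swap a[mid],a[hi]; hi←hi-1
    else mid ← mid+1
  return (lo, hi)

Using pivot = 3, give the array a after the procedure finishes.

[3, 16, 15, 12, 10, 9, 7, 6, 5, 17, 18]

pivot = 3; lo=0, mid=0, hi=10
a[mid]=18>3: swap a[0],a[10]; hi=9 → [3, 17, 16, 15, 12, 10, 9, 7, 6, 5, 18]
a[mid]=3=3: mid=1
a[mid]=17>3: swap a[1],a[9]; hi=8 → [3, 5, 16, 15, 12, 10, 9, 7, 6, 17, 18]
a[mid]=5>3: swap a[1],a[8]; hi=7 → [3, 6, 16, 15, 12, 10, 9, 7, 5, 17, 18]
a[mid]=6>3: swap a[1],a[7]; hi=6 → [3, 7, 16, 15, 12, 10, 9, 6, 5, 17, 18]
a[mid]=7>3: swap a[1],a[6]; hi=5 → [3, 9, 16, 15, 12, 10, 7, 6, 5, 17, 18]
a[mid]=9>3: swap a[1],a[5]; hi=4 → [3, 10, 16, 15, 12, 9, 7, 6, 5, 17, 18]
a[mid]=10>3: swap a[1],a[4]; hi=3 → [3, 12, 16, 15, 10, 9, 7, 6, 5, 17, 18]
a[mid]=12>3: swap a[1],a[3]; hi=2 → [3, 15, 16, 12, 10, 9, 7, 6, 5, 17, 18]
a[mid]=15>3: swap a[1],a[2]; hi=1 → [3, 16, 15, 12, 10, 9, 7, 6, 5, 17, 18]
a[mid]=16>3: swap a[1],a[1]; hi=0 → [3, 16, 15, 12, 10, 9, 7, 6, 5, 17, 18]
end: lo=0, hi=0; a = [3, 16, 15, 12, 10, 9, 7, 6, 5, 17, 18]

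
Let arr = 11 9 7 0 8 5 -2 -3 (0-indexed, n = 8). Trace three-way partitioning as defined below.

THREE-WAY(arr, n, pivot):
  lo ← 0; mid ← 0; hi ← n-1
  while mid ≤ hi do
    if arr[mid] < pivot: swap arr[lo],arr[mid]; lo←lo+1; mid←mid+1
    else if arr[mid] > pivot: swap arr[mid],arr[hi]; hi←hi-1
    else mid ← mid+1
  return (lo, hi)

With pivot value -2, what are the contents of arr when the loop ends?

-3 -2 0 8 5 7 9 11

lo=0 mid=0 hi=7
11>-2: swap(0,7), hi=6 ⇒ -3 9 7 0 8 5 -2 11
-3<-2: swap(0,0), lo=1 mid=1 ⇒ -3 9 7 0 8 5 -2 11
9>-2: swap(1,6), hi=5 ⇒ -3 -2 7 0 8 5 9 11
-2=-2: mid=2
7>-2: swap(2,5), hi=4 ⇒ -3 -2 5 0 8 7 9 11
5>-2: swap(2,4), hi=3 ⇒ -3 -2 8 0 5 7 9 11
8>-2: swap(2,3), hi=2 ⇒ -3 -2 0 8 5 7 9 11
0>-2: swap(2,2), hi=1 ⇒ -3 -2 0 8 5 7 9 11
done. lo=1 hi=1; arr=-3 -2 0 8 5 7 9 11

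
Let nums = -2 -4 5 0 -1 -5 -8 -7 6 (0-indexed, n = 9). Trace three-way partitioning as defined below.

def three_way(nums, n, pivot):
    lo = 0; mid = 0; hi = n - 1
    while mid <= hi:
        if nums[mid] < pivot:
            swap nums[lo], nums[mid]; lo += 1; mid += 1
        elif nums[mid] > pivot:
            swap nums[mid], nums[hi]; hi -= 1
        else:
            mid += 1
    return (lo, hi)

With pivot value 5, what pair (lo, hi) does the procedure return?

lo=0 mid=0 hi=8
-2<5: swap(0,0), lo=1 mid=1 ⇒ -2 -4 5 0 -1 -5 -8 -7 6
-4<5: swap(1,1), lo=2 mid=2 ⇒ -2 -4 5 0 -1 -5 -8 -7 6
5=5: mid=3
0<5: swap(2,3), lo=3 mid=4 ⇒ -2 -4 0 5 -1 -5 -8 -7 6
-1<5: swap(3,4), lo=4 mid=5 ⇒ -2 -4 0 -1 5 -5 -8 -7 6
-5<5: swap(4,5), lo=5 mid=6 ⇒ -2 -4 0 -1 -5 5 -8 -7 6
-8<5: swap(5,6), lo=6 mid=7 ⇒ -2 -4 0 -1 -5 -8 5 -7 6
-7<5: swap(6,7), lo=7 mid=8 ⇒ -2 -4 0 -1 -5 -8 -7 5 6
6>5: swap(8,8), hi=7 ⇒ -2 -4 0 -1 -5 -8 -7 5 6
done. lo=7 hi=7; nums=-2 -4 0 -1 -5 -8 -7 5 6

(7, 7)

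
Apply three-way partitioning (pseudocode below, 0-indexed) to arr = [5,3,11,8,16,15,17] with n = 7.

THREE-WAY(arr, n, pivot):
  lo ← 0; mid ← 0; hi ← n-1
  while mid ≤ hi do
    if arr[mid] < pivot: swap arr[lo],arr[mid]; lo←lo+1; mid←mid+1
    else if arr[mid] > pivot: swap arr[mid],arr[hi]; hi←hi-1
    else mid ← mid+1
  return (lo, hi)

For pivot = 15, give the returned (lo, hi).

pivot = 15; lo=0, mid=0, hi=6
arr[mid]=5<15: swap arr[0],arr[0]; lo=1,mid=1 → [5,3,11,8,16,15,17]
arr[mid]=3<15: swap arr[1],arr[1]; lo=2,mid=2 → [5,3,11,8,16,15,17]
arr[mid]=11<15: swap arr[2],arr[2]; lo=3,mid=3 → [5,3,11,8,16,15,17]
arr[mid]=8<15: swap arr[3],arr[3]; lo=4,mid=4 → [5,3,11,8,16,15,17]
arr[mid]=16>15: swap arr[4],arr[6]; hi=5 → [5,3,11,8,17,15,16]
arr[mid]=17>15: swap arr[4],arr[5]; hi=4 → [5,3,11,8,15,17,16]
arr[mid]=15=15: mid=5
end: lo=4, hi=4; arr = [5,3,11,8,15,17,16]

(4, 4)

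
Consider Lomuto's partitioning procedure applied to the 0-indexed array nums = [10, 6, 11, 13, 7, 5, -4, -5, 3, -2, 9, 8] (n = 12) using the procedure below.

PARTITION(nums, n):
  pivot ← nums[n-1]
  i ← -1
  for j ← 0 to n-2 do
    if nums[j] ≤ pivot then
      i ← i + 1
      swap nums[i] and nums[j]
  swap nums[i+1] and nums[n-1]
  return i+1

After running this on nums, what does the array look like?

[6, 7, 5, -4, -5, 3, -2, 8, 11, 13, 9, 10]

pivot=8, i=-1
j=0: 10>8, skip
j=1: 6≤8, i=0, swap(0,1) ⇒ [6, 10, 11, 13, 7, 5, -4, -5, 3, -2, 9, 8]
j=2: 11>8, skip
j=3: 13>8, skip
j=4: 7≤8, i=1, swap(1,4) ⇒ [6, 7, 11, 13, 10, 5, -4, -5, 3, -2, 9, 8]
j=5: 5≤8, i=2, swap(2,5) ⇒ [6, 7, 5, 13, 10, 11, -4, -5, 3, -2, 9, 8]
j=6: -4≤8, i=3, swap(3,6) ⇒ [6, 7, 5, -4, 10, 11, 13, -5, 3, -2, 9, 8]
j=7: -5≤8, i=4, swap(4,7) ⇒ [6, 7, 5, -4, -5, 11, 13, 10, 3, -2, 9, 8]
j=8: 3≤8, i=5, swap(5,8) ⇒ [6, 7, 5, -4, -5, 3, 13, 10, 11, -2, 9, 8]
j=9: -2≤8, i=6, swap(6,9) ⇒ [6, 7, 5, -4, -5, 3, -2, 10, 11, 13, 9, 8]
j=10: 9>8, skip
swap(7,11) ⇒ [6, 7, 5, -4, -5, 3, -2, 8, 11, 13, 9, 10]; return 7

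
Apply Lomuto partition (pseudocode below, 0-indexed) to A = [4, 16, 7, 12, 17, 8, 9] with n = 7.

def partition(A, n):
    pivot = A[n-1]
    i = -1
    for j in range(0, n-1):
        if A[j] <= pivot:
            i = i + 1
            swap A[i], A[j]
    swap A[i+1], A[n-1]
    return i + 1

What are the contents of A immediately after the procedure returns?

[4, 7, 8, 9, 17, 16, 12]

pivot=9, i=-1
j=0: 4≤9, i=0, swap(0,0) ⇒ [4, 16, 7, 12, 17, 8, 9]
j=1: 16>9, skip
j=2: 7≤9, i=1, swap(1,2) ⇒ [4, 7, 16, 12, 17, 8, 9]
j=3: 12>9, skip
j=4: 17>9, skip
j=5: 8≤9, i=2, swap(2,5) ⇒ [4, 7, 8, 12, 17, 16, 9]
swap(3,6) ⇒ [4, 7, 8, 9, 17, 16, 12]; return 3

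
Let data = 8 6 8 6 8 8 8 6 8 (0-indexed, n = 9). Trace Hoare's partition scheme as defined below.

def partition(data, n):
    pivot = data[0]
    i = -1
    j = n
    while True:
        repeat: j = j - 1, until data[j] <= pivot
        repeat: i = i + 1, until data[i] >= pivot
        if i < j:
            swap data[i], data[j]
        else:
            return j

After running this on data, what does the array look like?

pivot = data[0] = 8; i = -1, j = 9
j→8 (data[8]=8≤8), i→0 (data[0]=8≥8); i<j, swap → 8 6 8 6 8 8 8 6 8
j→7 (data[7]=6≤8), i→2 (data[2]=8≥8); i<j, swap → 8 6 6 6 8 8 8 8 8
j→6 (data[6]=8≤8), i→4 (data[4]=8≥8); i<j, swap → 8 6 6 6 8 8 8 8 8
j→5, i→5; i≥j, return j=5. data = 8 6 6 6 8 8 8 8 8

8 6 6 6 8 8 8 8 8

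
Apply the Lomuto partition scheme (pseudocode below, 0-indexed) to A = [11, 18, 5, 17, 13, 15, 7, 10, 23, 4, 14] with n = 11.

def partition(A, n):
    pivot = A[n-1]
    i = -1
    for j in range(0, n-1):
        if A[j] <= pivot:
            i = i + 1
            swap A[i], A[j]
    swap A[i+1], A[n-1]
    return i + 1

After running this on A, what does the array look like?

pivot=14, i=-1
j=0: 11≤14, i=0, swap(0,0) ⇒ [11, 18, 5, 17, 13, 15, 7, 10, 23, 4, 14]
j=1: 18>14, skip
j=2: 5≤14, i=1, swap(1,2) ⇒ [11, 5, 18, 17, 13, 15, 7, 10, 23, 4, 14]
j=3: 17>14, skip
j=4: 13≤14, i=2, swap(2,4) ⇒ [11, 5, 13, 17, 18, 15, 7, 10, 23, 4, 14]
j=5: 15>14, skip
j=6: 7≤14, i=3, swap(3,6) ⇒ [11, 5, 13, 7, 18, 15, 17, 10, 23, 4, 14]
j=7: 10≤14, i=4, swap(4,7) ⇒ [11, 5, 13, 7, 10, 15, 17, 18, 23, 4, 14]
j=8: 23>14, skip
j=9: 4≤14, i=5, swap(5,9) ⇒ [11, 5, 13, 7, 10, 4, 17, 18, 23, 15, 14]
swap(6,10) ⇒ [11, 5, 13, 7, 10, 4, 14, 18, 23, 15, 17]; return 6

[11, 5, 13, 7, 10, 4, 14, 18, 23, 15, 17]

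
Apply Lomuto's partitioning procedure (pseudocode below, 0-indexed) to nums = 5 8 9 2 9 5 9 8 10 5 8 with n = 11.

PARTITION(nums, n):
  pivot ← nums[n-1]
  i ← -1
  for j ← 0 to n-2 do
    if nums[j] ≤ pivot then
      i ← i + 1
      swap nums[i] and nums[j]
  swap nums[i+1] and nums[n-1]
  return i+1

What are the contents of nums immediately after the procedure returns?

5 8 2 5 8 5 8 9 10 9 9

pivot=8, i=-1
j=0: 5≤8, i=0, swap(0,0) ⇒ 5 8 9 2 9 5 9 8 10 5 8
j=1: 8≤8, i=1, swap(1,1) ⇒ 5 8 9 2 9 5 9 8 10 5 8
j=2: 9>8, skip
j=3: 2≤8, i=2, swap(2,3) ⇒ 5 8 2 9 9 5 9 8 10 5 8
j=4: 9>8, skip
j=5: 5≤8, i=3, swap(3,5) ⇒ 5 8 2 5 9 9 9 8 10 5 8
j=6: 9>8, skip
j=7: 8≤8, i=4, swap(4,7) ⇒ 5 8 2 5 8 9 9 9 10 5 8
j=8: 10>8, skip
j=9: 5≤8, i=5, swap(5,9) ⇒ 5 8 2 5 8 5 9 9 10 9 8
swap(6,10) ⇒ 5 8 2 5 8 5 8 9 10 9 9; return 6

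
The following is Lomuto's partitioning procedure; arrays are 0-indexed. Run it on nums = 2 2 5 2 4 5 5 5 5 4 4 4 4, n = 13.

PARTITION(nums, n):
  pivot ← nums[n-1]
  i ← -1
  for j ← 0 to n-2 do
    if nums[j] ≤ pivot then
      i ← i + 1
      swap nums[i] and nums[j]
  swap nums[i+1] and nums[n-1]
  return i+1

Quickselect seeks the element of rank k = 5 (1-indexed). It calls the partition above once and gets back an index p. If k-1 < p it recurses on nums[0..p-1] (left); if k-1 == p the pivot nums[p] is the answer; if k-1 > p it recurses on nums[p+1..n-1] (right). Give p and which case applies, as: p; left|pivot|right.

pivot=4, i=-1
j=0: 2≤4, i=0, swap(0,0) ⇒ 2 2 5 2 4 5 5 5 5 4 4 4 4
j=1: 2≤4, i=1, swap(1,1) ⇒ 2 2 5 2 4 5 5 5 5 4 4 4 4
j=2: 5>4, skip
j=3: 2≤4, i=2, swap(2,3) ⇒ 2 2 2 5 4 5 5 5 5 4 4 4 4
j=4: 4≤4, i=3, swap(3,4) ⇒ 2 2 2 4 5 5 5 5 5 4 4 4 4
j=5: 5>4, skip
j=6: 5>4, skip
j=7: 5>4, skip
j=8: 5>4, skip
j=9: 4≤4, i=4, swap(4,9) ⇒ 2 2 2 4 4 5 5 5 5 5 4 4 4
j=10: 4≤4, i=5, swap(5,10) ⇒ 2 2 2 4 4 4 5 5 5 5 5 4 4
j=11: 4≤4, i=6, swap(6,11) ⇒ 2 2 2 4 4 4 4 5 5 5 5 5 4
swap(7,12) ⇒ 2 2 2 4 4 4 4 4 5 5 5 5 5; return 7
p = 7; k-1 = 4 < 7 ⇒ left

7; left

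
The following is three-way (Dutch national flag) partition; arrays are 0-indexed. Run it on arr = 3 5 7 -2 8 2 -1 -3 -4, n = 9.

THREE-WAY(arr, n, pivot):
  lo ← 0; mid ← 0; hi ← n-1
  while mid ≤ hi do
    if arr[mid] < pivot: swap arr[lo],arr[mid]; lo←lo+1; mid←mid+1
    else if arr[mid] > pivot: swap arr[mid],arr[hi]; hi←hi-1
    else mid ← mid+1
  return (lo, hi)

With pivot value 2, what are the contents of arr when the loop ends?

-4 -3 -1 -2 2 8 7 5 3

pivot = 2; lo=0, mid=0, hi=8
arr[mid]=3>2: swap arr[0],arr[8]; hi=7 → -4 5 7 -2 8 2 -1 -3 3
arr[mid]=-4<2: swap arr[0],arr[0]; lo=1,mid=1 → -4 5 7 -2 8 2 -1 -3 3
arr[mid]=5>2: swap arr[1],arr[7]; hi=6 → -4 -3 7 -2 8 2 -1 5 3
arr[mid]=-3<2: swap arr[1],arr[1]; lo=2,mid=2 → -4 -3 7 -2 8 2 -1 5 3
arr[mid]=7>2: swap arr[2],arr[6]; hi=5 → -4 -3 -1 -2 8 2 7 5 3
arr[mid]=-1<2: swap arr[2],arr[2]; lo=3,mid=3 → -4 -3 -1 -2 8 2 7 5 3
arr[mid]=-2<2: swap arr[3],arr[3]; lo=4,mid=4 → -4 -3 -1 -2 8 2 7 5 3
arr[mid]=8>2: swap arr[4],arr[5]; hi=4 → -4 -3 -1 -2 2 8 7 5 3
arr[mid]=2=2: mid=5
end: lo=4, hi=4; arr = -4 -3 -1 -2 2 8 7 5 3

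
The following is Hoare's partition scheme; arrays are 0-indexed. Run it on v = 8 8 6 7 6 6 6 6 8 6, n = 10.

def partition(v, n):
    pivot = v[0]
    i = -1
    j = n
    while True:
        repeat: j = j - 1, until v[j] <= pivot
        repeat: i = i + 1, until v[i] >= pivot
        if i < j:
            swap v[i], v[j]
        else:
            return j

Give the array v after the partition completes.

6 8 6 7 6 6 6 6 8 8

pivot=8
j stops at 9 (6), i stops at 0 (8); swap ⇒ 6 8 6 7 6 6 6 6 8 8
j stops at 8 (8), i stops at 1 (8); swap ⇒ 6 8 6 7 6 6 6 6 8 8
j stops at 7, i stops at 8; i≥j ⇒ return 7. v=6 8 6 7 6 6 6 6 8 8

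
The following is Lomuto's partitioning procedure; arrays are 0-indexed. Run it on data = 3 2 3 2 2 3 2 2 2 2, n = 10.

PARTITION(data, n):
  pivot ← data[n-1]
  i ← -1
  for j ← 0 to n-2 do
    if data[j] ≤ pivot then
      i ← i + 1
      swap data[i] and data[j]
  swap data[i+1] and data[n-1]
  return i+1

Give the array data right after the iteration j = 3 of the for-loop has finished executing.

pivot=2, i=-1
j=0: 3>2, skip
j=1: 2≤2, i=0, swap(0,1) ⇒ 2 3 3 2 2 3 2 2 2 2
j=2: 3>2, skip
j=3: 2≤2, i=1, swap(1,3) ⇒ 2 2 3 3 2 3 2 2 2 2
(after j=3) data = 2 2 3 3 2 3 2 2 2 2

2 2 3 3 2 3 2 2 2 2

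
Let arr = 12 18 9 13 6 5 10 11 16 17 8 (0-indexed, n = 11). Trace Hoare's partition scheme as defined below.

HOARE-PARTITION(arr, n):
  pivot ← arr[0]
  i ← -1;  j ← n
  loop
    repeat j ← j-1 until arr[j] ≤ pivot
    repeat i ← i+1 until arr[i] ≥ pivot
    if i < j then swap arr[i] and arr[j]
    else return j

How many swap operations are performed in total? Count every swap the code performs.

pivot = arr[0] = 12; i = -1, j = 11
j→10 (arr[10]=8≤12), i→0 (arr[0]=12≥12); i<j, swap → 8 18 9 13 6 5 10 11 16 17 12
j→7 (arr[7]=11≤12), i→1 (arr[1]=18≥12); i<j, swap → 8 11 9 13 6 5 10 18 16 17 12
j→6 (arr[6]=10≤12), i→3 (arr[3]=13≥12); i<j, swap → 8 11 9 10 6 5 13 18 16 17 12
j→5, i→6; i≥j, return j=5. arr = 8 11 9 10 6 5 13 18 16 17 12

3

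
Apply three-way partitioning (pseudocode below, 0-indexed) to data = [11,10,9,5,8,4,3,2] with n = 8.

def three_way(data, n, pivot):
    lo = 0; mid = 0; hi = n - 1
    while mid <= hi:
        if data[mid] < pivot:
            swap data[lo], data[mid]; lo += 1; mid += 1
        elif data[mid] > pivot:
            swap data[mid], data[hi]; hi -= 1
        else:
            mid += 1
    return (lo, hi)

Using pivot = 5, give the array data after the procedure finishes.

lo=0 mid=0 hi=7
11>5: swap(0,7), hi=6 ⇒ [2,10,9,5,8,4,3,11]
2<5: swap(0,0), lo=1 mid=1 ⇒ [2,10,9,5,8,4,3,11]
10>5: swap(1,6), hi=5 ⇒ [2,3,9,5,8,4,10,11]
3<5: swap(1,1), lo=2 mid=2 ⇒ [2,3,9,5,8,4,10,11]
9>5: swap(2,5), hi=4 ⇒ [2,3,4,5,8,9,10,11]
4<5: swap(2,2), lo=3 mid=3 ⇒ [2,3,4,5,8,9,10,11]
5=5: mid=4
8>5: swap(4,4), hi=3 ⇒ [2,3,4,5,8,9,10,11]
done. lo=3 hi=3; data=[2,3,4,5,8,9,10,11]

[2,3,4,5,8,9,10,11]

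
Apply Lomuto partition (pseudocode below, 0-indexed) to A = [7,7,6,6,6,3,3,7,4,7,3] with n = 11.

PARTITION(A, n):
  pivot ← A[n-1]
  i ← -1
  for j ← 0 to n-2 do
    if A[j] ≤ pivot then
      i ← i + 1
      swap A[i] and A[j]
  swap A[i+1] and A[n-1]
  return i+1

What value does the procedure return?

pivot=3, i=-1
j=0: 7>3, skip
j=1: 7>3, skip
j=2: 6>3, skip
j=3: 6>3, skip
j=4: 6>3, skip
j=5: 3≤3, i=0, swap(0,5) ⇒ [3,7,6,6,6,7,3,7,4,7,3]
j=6: 3≤3, i=1, swap(1,6) ⇒ [3,3,6,6,6,7,7,7,4,7,3]
j=7: 7>3, skip
j=8: 4>3, skip
j=9: 7>3, skip
swap(2,10) ⇒ [3,3,3,6,6,7,7,7,4,7,6]; return 2

2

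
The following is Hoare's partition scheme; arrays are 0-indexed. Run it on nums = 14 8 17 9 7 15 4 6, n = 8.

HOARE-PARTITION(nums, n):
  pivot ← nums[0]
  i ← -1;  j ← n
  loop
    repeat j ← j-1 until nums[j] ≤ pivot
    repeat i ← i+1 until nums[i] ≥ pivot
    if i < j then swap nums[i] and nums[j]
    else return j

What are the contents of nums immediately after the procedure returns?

6 8 4 9 7 15 17 14

pivot = nums[0] = 14; i = -1, j = 8
j→7 (nums[7]=6≤14), i→0 (nums[0]=14≥14); i<j, swap → 6 8 17 9 7 15 4 14
j→6 (nums[6]=4≤14), i→2 (nums[2]=17≥14); i<j, swap → 6 8 4 9 7 15 17 14
j→4, i→5; i≥j, return j=4. nums = 6 8 4 9 7 15 17 14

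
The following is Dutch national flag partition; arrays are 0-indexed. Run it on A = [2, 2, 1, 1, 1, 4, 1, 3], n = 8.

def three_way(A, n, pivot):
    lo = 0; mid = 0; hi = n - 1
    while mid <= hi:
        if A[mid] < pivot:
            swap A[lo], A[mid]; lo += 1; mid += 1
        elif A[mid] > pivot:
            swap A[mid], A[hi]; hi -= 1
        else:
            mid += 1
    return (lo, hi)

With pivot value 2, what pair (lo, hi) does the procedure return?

lo=0 mid=0 hi=7
2=2: mid=1
2=2: mid=2
1<2: swap(0,2), lo=1 mid=3 ⇒ [1, 2, 2, 1, 1, 4, 1, 3]
1<2: swap(1,3), lo=2 mid=4 ⇒ [1, 1, 2, 2, 1, 4, 1, 3]
1<2: swap(2,4), lo=3 mid=5 ⇒ [1, 1, 1, 2, 2, 4, 1, 3]
4>2: swap(5,7), hi=6 ⇒ [1, 1, 1, 2, 2, 3, 1, 4]
3>2: swap(5,6), hi=5 ⇒ [1, 1, 1, 2, 2, 1, 3, 4]
1<2: swap(3,5), lo=4 mid=6 ⇒ [1, 1, 1, 1, 2, 2, 3, 4]
done. lo=4 hi=5; A=[1, 1, 1, 1, 2, 2, 3, 4]

(4, 5)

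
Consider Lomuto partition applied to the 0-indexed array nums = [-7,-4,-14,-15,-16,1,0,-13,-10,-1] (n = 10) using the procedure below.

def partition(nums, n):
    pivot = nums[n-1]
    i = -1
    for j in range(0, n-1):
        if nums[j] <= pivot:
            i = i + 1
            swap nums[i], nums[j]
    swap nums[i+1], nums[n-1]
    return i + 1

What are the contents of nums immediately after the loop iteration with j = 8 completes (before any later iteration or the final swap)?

[-7,-4,-14,-15,-16,-13,-10,1,0,-1]

pivot = nums[9] = -1; i = -1
j=0: nums[0]=-7 ≤ -1 → i=0, swap nums[0],nums[0] (no change) → [-7,-4,-14,-15,-16,1,0,-13,-10,-1]
j=1: nums[1]=-4 ≤ -1 → i=1, swap nums[1],nums[1] (no change) → [-7,-4,-14,-15,-16,1,0,-13,-10,-1]
j=2: nums[2]=-14 ≤ -1 → i=2, swap nums[2],nums[2] (no change) → [-7,-4,-14,-15,-16,1,0,-13,-10,-1]
j=3: nums[3]=-15 ≤ -1 → i=3, swap nums[3],nums[3] (no change) → [-7,-4,-14,-15,-16,1,0,-13,-10,-1]
j=4: nums[4]=-16 ≤ -1 → i=4, swap nums[4],nums[4] (no change) → [-7,-4,-14,-15,-16,1,0,-13,-10,-1]
j=5: nums[5]=1 > -1 → no swap
j=6: nums[6]=0 > -1 → no swap
j=7: nums[7]=-13 ≤ -1 → i=5, swap nums[5],nums[7] → [-7,-4,-14,-15,-16,-13,0,1,-10,-1]
j=8: nums[8]=-10 ≤ -1 → i=6, swap nums[6],nums[8] → [-7,-4,-14,-15,-16,-13,-10,1,0,-1]
(after j=8) nums = [-7,-4,-14,-15,-16,-13,-10,1,0,-1]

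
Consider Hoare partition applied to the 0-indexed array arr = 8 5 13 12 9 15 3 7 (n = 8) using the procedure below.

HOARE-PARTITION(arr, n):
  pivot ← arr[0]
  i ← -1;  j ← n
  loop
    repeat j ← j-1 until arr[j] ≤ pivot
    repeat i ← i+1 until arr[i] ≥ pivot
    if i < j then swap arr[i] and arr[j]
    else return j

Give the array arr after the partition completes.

pivot=8
j stops at 7 (7), i stops at 0 (8); swap ⇒ 7 5 13 12 9 15 3 8
j stops at 6 (3), i stops at 2 (13); swap ⇒ 7 5 3 12 9 15 13 8
j stops at 2, i stops at 3; i≥j ⇒ return 2. arr=7 5 3 12 9 15 13 8

7 5 3 12 9 15 13 8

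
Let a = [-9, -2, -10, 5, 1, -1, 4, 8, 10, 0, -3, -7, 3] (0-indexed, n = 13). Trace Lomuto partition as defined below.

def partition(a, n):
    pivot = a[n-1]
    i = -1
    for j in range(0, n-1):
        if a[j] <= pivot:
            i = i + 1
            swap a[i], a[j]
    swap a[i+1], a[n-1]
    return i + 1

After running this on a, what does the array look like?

[-9, -2, -10, 1, -1, 0, -3, -7, 3, 5, 4, 8, 10]

pivot = a[12] = 3; i = -1
j=0: a[0]=-9 ≤ 3 → i=0, swap a[0],a[0] (no change) → [-9, -2, -10, 5, 1, -1, 4, 8, 10, 0, -3, -7, 3]
j=1: a[1]=-2 ≤ 3 → i=1, swap a[1],a[1] (no change) → [-9, -2, -10, 5, 1, -1, 4, 8, 10, 0, -3, -7, 3]
j=2: a[2]=-10 ≤ 3 → i=2, swap a[2],a[2] (no change) → [-9, -2, -10, 5, 1, -1, 4, 8, 10, 0, -3, -7, 3]
j=3: a[3]=5 > 3 → no swap
j=4: a[4]=1 ≤ 3 → i=3, swap a[3],a[4] → [-9, -2, -10, 1, 5, -1, 4, 8, 10, 0, -3, -7, 3]
j=5: a[5]=-1 ≤ 3 → i=4, swap a[4],a[5] → [-9, -2, -10, 1, -1, 5, 4, 8, 10, 0, -3, -7, 3]
j=6: a[6]=4 > 3 → no swap
j=7: a[7]=8 > 3 → no swap
j=8: a[8]=10 > 3 → no swap
j=9: a[9]=0 ≤ 3 → i=5, swap a[5],a[9] → [-9, -2, -10, 1, -1, 0, 4, 8, 10, 5, -3, -7, 3]
j=10: a[10]=-3 ≤ 3 → i=6, swap a[6],a[10] → [-9, -2, -10, 1, -1, 0, -3, 8, 10, 5, 4, -7, 3]
j=11: a[11]=-7 ≤ 3 → i=7, swap a[7],a[11] → [-9, -2, -10, 1, -1, 0, -3, -7, 10, 5, 4, 8, 3]
final swap a[8],a[12] → [-9, -2, -10, 1, -1, 0, -3, -7, 3, 5, 4, 8, 10]; return 8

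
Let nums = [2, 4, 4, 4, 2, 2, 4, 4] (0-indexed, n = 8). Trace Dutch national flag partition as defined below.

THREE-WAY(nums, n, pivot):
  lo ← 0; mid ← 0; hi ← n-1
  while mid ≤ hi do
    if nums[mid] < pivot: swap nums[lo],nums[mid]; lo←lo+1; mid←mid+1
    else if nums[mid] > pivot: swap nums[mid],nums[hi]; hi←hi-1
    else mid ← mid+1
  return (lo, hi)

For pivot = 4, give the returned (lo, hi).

lo=0 mid=0 hi=7
2<4: swap(0,0), lo=1 mid=1 ⇒ [2, 4, 4, 4, 2, 2, 4, 4]
4=4: mid=2
4=4: mid=3
4=4: mid=4
2<4: swap(1,4), lo=2 mid=5 ⇒ [2, 2, 4, 4, 4, 2, 4, 4]
2<4: swap(2,5), lo=3 mid=6 ⇒ [2, 2, 2, 4, 4, 4, 4, 4]
4=4: mid=7
4=4: mid=8
done. lo=3 hi=7; nums=[2, 2, 2, 4, 4, 4, 4, 4]

(3, 7)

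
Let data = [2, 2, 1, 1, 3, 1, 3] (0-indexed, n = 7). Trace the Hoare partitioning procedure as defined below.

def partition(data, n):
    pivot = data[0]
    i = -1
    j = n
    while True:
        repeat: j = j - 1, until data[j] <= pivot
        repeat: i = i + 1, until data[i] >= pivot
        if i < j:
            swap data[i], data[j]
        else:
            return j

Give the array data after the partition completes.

pivot = data[0] = 2; i = -1, j = 7
j→5 (data[5]=1≤2), i→0 (data[0]=2≥2); i<j, swap → [1, 2, 1, 1, 3, 2, 3]
j→3 (data[3]=1≤2), i→1 (data[1]=2≥2); i<j, swap → [1, 1, 1, 2, 3, 2, 3]
j→2, i→3; i≥j, return j=2. data = [1, 1, 1, 2, 3, 2, 3]

[1, 1, 1, 2, 3, 2, 3]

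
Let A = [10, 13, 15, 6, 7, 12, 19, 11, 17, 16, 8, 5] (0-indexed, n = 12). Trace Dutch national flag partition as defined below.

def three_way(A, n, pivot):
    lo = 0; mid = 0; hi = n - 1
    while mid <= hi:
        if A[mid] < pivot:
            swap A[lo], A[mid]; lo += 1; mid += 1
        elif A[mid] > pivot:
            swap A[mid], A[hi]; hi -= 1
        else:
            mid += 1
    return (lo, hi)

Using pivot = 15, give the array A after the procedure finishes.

[10, 13, 6, 7, 12, 5, 11, 8, 15, 16, 17, 19]

pivot = 15; lo=0, mid=0, hi=11
A[mid]=10<15: swap A[0],A[0]; lo=1,mid=1 → [10, 13, 15, 6, 7, 12, 19, 11, 17, 16, 8, 5]
A[mid]=13<15: swap A[1],A[1]; lo=2,mid=2 → [10, 13, 15, 6, 7, 12, 19, 11, 17, 16, 8, 5]
A[mid]=15=15: mid=3
A[mid]=6<15: swap A[2],A[3]; lo=3,mid=4 → [10, 13, 6, 15, 7, 12, 19, 11, 17, 16, 8, 5]
A[mid]=7<15: swap A[3],A[4]; lo=4,mid=5 → [10, 13, 6, 7, 15, 12, 19, 11, 17, 16, 8, 5]
A[mid]=12<15: swap A[4],A[5]; lo=5,mid=6 → [10, 13, 6, 7, 12, 15, 19, 11, 17, 16, 8, 5]
A[mid]=19>15: swap A[6],A[11]; hi=10 → [10, 13, 6, 7, 12, 15, 5, 11, 17, 16, 8, 19]
A[mid]=5<15: swap A[5],A[6]; lo=6,mid=7 → [10, 13, 6, 7, 12, 5, 15, 11, 17, 16, 8, 19]
A[mid]=11<15: swap A[6],A[7]; lo=7,mid=8 → [10, 13, 6, 7, 12, 5, 11, 15, 17, 16, 8, 19]
A[mid]=17>15: swap A[8],A[10]; hi=9 → [10, 13, 6, 7, 12, 5, 11, 15, 8, 16, 17, 19]
A[mid]=8<15: swap A[7],A[8]; lo=8,mid=9 → [10, 13, 6, 7, 12, 5, 11, 8, 15, 16, 17, 19]
A[mid]=16>15: swap A[9],A[9]; hi=8 → [10, 13, 6, 7, 12, 5, 11, 8, 15, 16, 17, 19]
end: lo=8, hi=8; A = [10, 13, 6, 7, 12, 5, 11, 8, 15, 16, 17, 19]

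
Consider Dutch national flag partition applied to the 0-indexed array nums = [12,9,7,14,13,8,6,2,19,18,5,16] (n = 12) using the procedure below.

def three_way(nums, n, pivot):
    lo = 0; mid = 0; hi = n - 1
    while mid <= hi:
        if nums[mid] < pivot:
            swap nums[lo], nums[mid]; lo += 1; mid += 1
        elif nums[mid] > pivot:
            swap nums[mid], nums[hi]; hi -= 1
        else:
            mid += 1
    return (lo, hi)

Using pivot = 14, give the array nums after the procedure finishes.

[12,9,7,13,8,6,2,5,14,18,16,19]

pivot = 14; lo=0, mid=0, hi=11
nums[mid]=12<14: swap nums[0],nums[0]; lo=1,mid=1 → [12,9,7,14,13,8,6,2,19,18,5,16]
nums[mid]=9<14: swap nums[1],nums[1]; lo=2,mid=2 → [12,9,7,14,13,8,6,2,19,18,5,16]
nums[mid]=7<14: swap nums[2],nums[2]; lo=3,mid=3 → [12,9,7,14,13,8,6,2,19,18,5,16]
nums[mid]=14=14: mid=4
nums[mid]=13<14: swap nums[3],nums[4]; lo=4,mid=5 → [12,9,7,13,14,8,6,2,19,18,5,16]
nums[mid]=8<14: swap nums[4],nums[5]; lo=5,mid=6 → [12,9,7,13,8,14,6,2,19,18,5,16]
nums[mid]=6<14: swap nums[5],nums[6]; lo=6,mid=7 → [12,9,7,13,8,6,14,2,19,18,5,16]
nums[mid]=2<14: swap nums[6],nums[7]; lo=7,mid=8 → [12,9,7,13,8,6,2,14,19,18,5,16]
nums[mid]=19>14: swap nums[8],nums[11]; hi=10 → [12,9,7,13,8,6,2,14,16,18,5,19]
nums[mid]=16>14: swap nums[8],nums[10]; hi=9 → [12,9,7,13,8,6,2,14,5,18,16,19]
nums[mid]=5<14: swap nums[7],nums[8]; lo=8,mid=9 → [12,9,7,13,8,6,2,5,14,18,16,19]
nums[mid]=18>14: swap nums[9],nums[9]; hi=8 → [12,9,7,13,8,6,2,5,14,18,16,19]
end: lo=8, hi=8; nums = [12,9,7,13,8,6,2,5,14,18,16,19]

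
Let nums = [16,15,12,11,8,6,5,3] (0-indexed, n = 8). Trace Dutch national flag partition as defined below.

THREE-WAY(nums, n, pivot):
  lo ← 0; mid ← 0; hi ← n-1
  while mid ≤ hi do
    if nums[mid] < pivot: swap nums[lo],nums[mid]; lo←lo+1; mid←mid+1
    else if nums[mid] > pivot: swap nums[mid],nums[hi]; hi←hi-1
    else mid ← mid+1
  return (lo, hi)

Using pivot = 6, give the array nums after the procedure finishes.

lo=0 mid=0 hi=7
16>6: swap(0,7), hi=6 ⇒ [3,15,12,11,8,6,5,16]
3<6: swap(0,0), lo=1 mid=1 ⇒ [3,15,12,11,8,6,5,16]
15>6: swap(1,6), hi=5 ⇒ [3,5,12,11,8,6,15,16]
5<6: swap(1,1), lo=2 mid=2 ⇒ [3,5,12,11,8,6,15,16]
12>6: swap(2,5), hi=4 ⇒ [3,5,6,11,8,12,15,16]
6=6: mid=3
11>6: swap(3,4), hi=3 ⇒ [3,5,6,8,11,12,15,16]
8>6: swap(3,3), hi=2 ⇒ [3,5,6,8,11,12,15,16]
done. lo=2 hi=2; nums=[3,5,6,8,11,12,15,16]

[3,5,6,8,11,12,15,16]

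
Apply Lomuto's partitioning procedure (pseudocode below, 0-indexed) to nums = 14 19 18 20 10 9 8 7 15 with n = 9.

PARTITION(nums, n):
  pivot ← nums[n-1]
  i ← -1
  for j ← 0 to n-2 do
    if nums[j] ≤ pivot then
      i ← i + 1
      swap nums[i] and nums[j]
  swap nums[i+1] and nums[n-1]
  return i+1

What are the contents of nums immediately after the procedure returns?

14 10 9 8 7 15 20 19 18

pivot = nums[8] = 15; i = -1
j=0: nums[0]=14 ≤ 15 → i=0, swap nums[0],nums[0] (no change) → 14 19 18 20 10 9 8 7 15
j=1: nums[1]=19 > 15 → no swap
j=2: nums[2]=18 > 15 → no swap
j=3: nums[3]=20 > 15 → no swap
j=4: nums[4]=10 ≤ 15 → i=1, swap nums[1],nums[4] → 14 10 18 20 19 9 8 7 15
j=5: nums[5]=9 ≤ 15 → i=2, swap nums[2],nums[5] → 14 10 9 20 19 18 8 7 15
j=6: nums[6]=8 ≤ 15 → i=3, swap nums[3],nums[6] → 14 10 9 8 19 18 20 7 15
j=7: nums[7]=7 ≤ 15 → i=4, swap nums[4],nums[7] → 14 10 9 8 7 18 20 19 15
final swap nums[5],nums[8] → 14 10 9 8 7 15 20 19 18; return 5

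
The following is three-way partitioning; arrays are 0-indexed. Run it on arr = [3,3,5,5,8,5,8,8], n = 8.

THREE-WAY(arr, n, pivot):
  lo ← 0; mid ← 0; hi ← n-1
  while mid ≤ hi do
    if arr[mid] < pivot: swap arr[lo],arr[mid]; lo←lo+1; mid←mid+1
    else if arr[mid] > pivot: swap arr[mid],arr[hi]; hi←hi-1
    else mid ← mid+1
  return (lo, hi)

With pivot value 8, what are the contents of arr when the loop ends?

[3,3,5,5,5,8,8,8]

pivot = 8; lo=0, mid=0, hi=7
arr[mid]=3<8: swap arr[0],arr[0]; lo=1,mid=1 → [3,3,5,5,8,5,8,8]
arr[mid]=3<8: swap arr[1],arr[1]; lo=2,mid=2 → [3,3,5,5,8,5,8,8]
arr[mid]=5<8: swap arr[2],arr[2]; lo=3,mid=3 → [3,3,5,5,8,5,8,8]
arr[mid]=5<8: swap arr[3],arr[3]; lo=4,mid=4 → [3,3,5,5,8,5,8,8]
arr[mid]=8=8: mid=5
arr[mid]=5<8: swap arr[4],arr[5]; lo=5,mid=6 → [3,3,5,5,5,8,8,8]
arr[mid]=8=8: mid=7
arr[mid]=8=8: mid=8
end: lo=5, hi=7; arr = [3,3,5,5,5,8,8,8]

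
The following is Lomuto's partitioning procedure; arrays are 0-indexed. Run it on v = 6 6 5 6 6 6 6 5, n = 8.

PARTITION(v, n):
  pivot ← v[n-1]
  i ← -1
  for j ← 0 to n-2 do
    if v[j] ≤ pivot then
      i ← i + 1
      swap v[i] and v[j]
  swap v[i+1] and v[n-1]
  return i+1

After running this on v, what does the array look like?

pivot=5, i=-1
j=0: 6>5, skip
j=1: 6>5, skip
j=2: 5≤5, i=0, swap(0,2) ⇒ 5 6 6 6 6 6 6 5
j=3: 6>5, skip
j=4: 6>5, skip
j=5: 6>5, skip
j=6: 6>5, skip
swap(1,7) ⇒ 5 5 6 6 6 6 6 6; return 1

5 5 6 6 6 6 6 6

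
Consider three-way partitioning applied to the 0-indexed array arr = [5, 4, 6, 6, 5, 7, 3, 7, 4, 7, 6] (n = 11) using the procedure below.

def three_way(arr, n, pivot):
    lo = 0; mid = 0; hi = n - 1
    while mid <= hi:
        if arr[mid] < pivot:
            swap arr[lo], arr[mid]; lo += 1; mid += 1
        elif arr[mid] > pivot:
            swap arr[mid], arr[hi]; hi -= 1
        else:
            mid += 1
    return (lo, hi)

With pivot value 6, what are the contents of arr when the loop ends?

[5, 4, 5, 3, 4, 6, 6, 6, 7, 7, 7]

pivot = 6; lo=0, mid=0, hi=10
arr[mid]=5<6: swap arr[0],arr[0]; lo=1,mid=1 → [5, 4, 6, 6, 5, 7, 3, 7, 4, 7, 6]
arr[mid]=4<6: swap arr[1],arr[1]; lo=2,mid=2 → [5, 4, 6, 6, 5, 7, 3, 7, 4, 7, 6]
arr[mid]=6=6: mid=3
arr[mid]=6=6: mid=4
arr[mid]=5<6: swap arr[2],arr[4]; lo=3,mid=5 → [5, 4, 5, 6, 6, 7, 3, 7, 4, 7, 6]
arr[mid]=7>6: swap arr[5],arr[10]; hi=9 → [5, 4, 5, 6, 6, 6, 3, 7, 4, 7, 7]
arr[mid]=6=6: mid=6
arr[mid]=3<6: swap arr[3],arr[6]; lo=4,mid=7 → [5, 4, 5, 3, 6, 6, 6, 7, 4, 7, 7]
arr[mid]=7>6: swap arr[7],arr[9]; hi=8 → [5, 4, 5, 3, 6, 6, 6, 7, 4, 7, 7]
arr[mid]=7>6: swap arr[7],arr[8]; hi=7 → [5, 4, 5, 3, 6, 6, 6, 4, 7, 7, 7]
arr[mid]=4<6: swap arr[4],arr[7]; lo=5,mid=8 → [5, 4, 5, 3, 4, 6, 6, 6, 7, 7, 7]
end: lo=5, hi=7; arr = [5, 4, 5, 3, 4, 6, 6, 6, 7, 7, 7]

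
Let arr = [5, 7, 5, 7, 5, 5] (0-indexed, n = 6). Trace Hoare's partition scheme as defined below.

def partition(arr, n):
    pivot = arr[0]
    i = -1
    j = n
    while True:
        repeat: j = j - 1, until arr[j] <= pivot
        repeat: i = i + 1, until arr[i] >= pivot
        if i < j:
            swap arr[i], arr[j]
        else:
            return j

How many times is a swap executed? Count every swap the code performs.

2

pivot = arr[0] = 5; i = -1, j = 6
j→5 (arr[5]=5≤5), i→0 (arr[0]=5≥5); i<j, swap → [5, 7, 5, 7, 5, 5]
j→4 (arr[4]=5≤5), i→1 (arr[1]=7≥5); i<j, swap → [5, 5, 5, 7, 7, 5]
j→2, i→2; i≥j, return j=2. arr = [5, 5, 5, 7, 7, 5]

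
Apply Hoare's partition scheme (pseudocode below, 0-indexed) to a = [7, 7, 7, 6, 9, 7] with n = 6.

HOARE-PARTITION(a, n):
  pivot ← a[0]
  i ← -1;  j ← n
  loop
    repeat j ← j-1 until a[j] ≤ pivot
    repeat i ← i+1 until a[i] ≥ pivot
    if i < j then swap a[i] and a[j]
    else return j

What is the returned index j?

2

pivot=7
j stops at 5 (7), i stops at 0 (7); swap ⇒ [7, 7, 7, 6, 9, 7]
j stops at 3 (6), i stops at 1 (7); swap ⇒ [7, 6, 7, 7, 9, 7]
j stops at 2, i stops at 2; i≥j ⇒ return 2. a=[7, 6, 7, 7, 9, 7]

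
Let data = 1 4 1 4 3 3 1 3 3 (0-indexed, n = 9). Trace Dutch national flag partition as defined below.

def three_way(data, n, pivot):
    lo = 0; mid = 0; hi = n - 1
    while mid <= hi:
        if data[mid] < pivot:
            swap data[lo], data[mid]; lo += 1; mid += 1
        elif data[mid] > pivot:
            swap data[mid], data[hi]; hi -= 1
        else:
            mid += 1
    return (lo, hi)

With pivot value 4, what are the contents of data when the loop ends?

pivot = 4; lo=0, mid=0, hi=8
data[mid]=1<4: swap data[0],data[0]; lo=1,mid=1 → 1 4 1 4 3 3 1 3 3
data[mid]=4=4: mid=2
data[mid]=1<4: swap data[1],data[2]; lo=2,mid=3 → 1 1 4 4 3 3 1 3 3
data[mid]=4=4: mid=4
data[mid]=3<4: swap data[2],data[4]; lo=3,mid=5 → 1 1 3 4 4 3 1 3 3
data[mid]=3<4: swap data[3],data[5]; lo=4,mid=6 → 1 1 3 3 4 4 1 3 3
data[mid]=1<4: swap data[4],data[6]; lo=5,mid=7 → 1 1 3 3 1 4 4 3 3
data[mid]=3<4: swap data[5],data[7]; lo=6,mid=8 → 1 1 3 3 1 3 4 4 3
data[mid]=3<4: swap data[6],data[8]; lo=7,mid=9 → 1 1 3 3 1 3 3 4 4
end: lo=7, hi=8; data = 1 1 3 3 1 3 3 4 4

1 1 3 3 1 3 3 4 4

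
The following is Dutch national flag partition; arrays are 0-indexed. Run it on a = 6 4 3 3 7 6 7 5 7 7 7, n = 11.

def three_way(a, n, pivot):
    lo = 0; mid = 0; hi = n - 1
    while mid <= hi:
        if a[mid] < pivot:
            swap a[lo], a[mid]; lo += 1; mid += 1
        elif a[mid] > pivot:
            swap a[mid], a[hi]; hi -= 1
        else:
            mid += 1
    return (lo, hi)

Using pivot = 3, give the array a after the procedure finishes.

3 3 4 7 6 7 5 7 7 7 6

pivot = 3; lo=0, mid=0, hi=10
a[mid]=6>3: swap a[0],a[10]; hi=9 → 7 4 3 3 7 6 7 5 7 7 6
a[mid]=7>3: swap a[0],a[9]; hi=8 → 7 4 3 3 7 6 7 5 7 7 6
a[mid]=7>3: swap a[0],a[8]; hi=7 → 7 4 3 3 7 6 7 5 7 7 6
a[mid]=7>3: swap a[0],a[7]; hi=6 → 5 4 3 3 7 6 7 7 7 7 6
a[mid]=5>3: swap a[0],a[6]; hi=5 → 7 4 3 3 7 6 5 7 7 7 6
a[mid]=7>3: swap a[0],a[5]; hi=4 → 6 4 3 3 7 7 5 7 7 7 6
a[mid]=6>3: swap a[0],a[4]; hi=3 → 7 4 3 3 6 7 5 7 7 7 6
a[mid]=7>3: swap a[0],a[3]; hi=2 → 3 4 3 7 6 7 5 7 7 7 6
a[mid]=3=3: mid=1
a[mid]=4>3: swap a[1],a[2]; hi=1 → 3 3 4 7 6 7 5 7 7 7 6
a[mid]=3=3: mid=2
end: lo=0, hi=1; a = 3 3 4 7 6 7 5 7 7 7 6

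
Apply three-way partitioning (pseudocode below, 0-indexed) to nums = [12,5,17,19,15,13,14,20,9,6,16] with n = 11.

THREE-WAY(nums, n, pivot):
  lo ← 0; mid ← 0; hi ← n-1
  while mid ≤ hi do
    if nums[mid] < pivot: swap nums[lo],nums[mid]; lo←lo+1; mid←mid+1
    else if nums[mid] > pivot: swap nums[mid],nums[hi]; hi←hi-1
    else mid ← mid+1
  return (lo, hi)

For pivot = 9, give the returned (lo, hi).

pivot = 9; lo=0, mid=0, hi=10
nums[mid]=12>9: swap nums[0],nums[10]; hi=9 → [16,5,17,19,15,13,14,20,9,6,12]
nums[mid]=16>9: swap nums[0],nums[9]; hi=8 → [6,5,17,19,15,13,14,20,9,16,12]
nums[mid]=6<9: swap nums[0],nums[0]; lo=1,mid=1 → [6,5,17,19,15,13,14,20,9,16,12]
nums[mid]=5<9: swap nums[1],nums[1]; lo=2,mid=2 → [6,5,17,19,15,13,14,20,9,16,12]
nums[mid]=17>9: swap nums[2],nums[8]; hi=7 → [6,5,9,19,15,13,14,20,17,16,12]
nums[mid]=9=9: mid=3
nums[mid]=19>9: swap nums[3],nums[7]; hi=6 → [6,5,9,20,15,13,14,19,17,16,12]
nums[mid]=20>9: swap nums[3],nums[6]; hi=5 → [6,5,9,14,15,13,20,19,17,16,12]
nums[mid]=14>9: swap nums[3],nums[5]; hi=4 → [6,5,9,13,15,14,20,19,17,16,12]
nums[mid]=13>9: swap nums[3],nums[4]; hi=3 → [6,5,9,15,13,14,20,19,17,16,12]
nums[mid]=15>9: swap nums[3],nums[3]; hi=2 → [6,5,9,15,13,14,20,19,17,16,12]
end: lo=2, hi=2; nums = [6,5,9,15,13,14,20,19,17,16,12]

(2, 2)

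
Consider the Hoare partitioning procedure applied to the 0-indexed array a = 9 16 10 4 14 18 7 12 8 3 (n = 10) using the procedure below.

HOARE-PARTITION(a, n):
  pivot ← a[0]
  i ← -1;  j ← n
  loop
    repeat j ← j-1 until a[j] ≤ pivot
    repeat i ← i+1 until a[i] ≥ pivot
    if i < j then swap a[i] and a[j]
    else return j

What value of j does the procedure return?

3

pivot = a[0] = 9; i = -1, j = 10
j→9 (a[9]=3≤9), i→0 (a[0]=9≥9); i<j, swap → 3 16 10 4 14 18 7 12 8 9
j→8 (a[8]=8≤9), i→1 (a[1]=16≥9); i<j, swap → 3 8 10 4 14 18 7 12 16 9
j→6 (a[6]=7≤9), i→2 (a[2]=10≥9); i<j, swap → 3 8 7 4 14 18 10 12 16 9
j→3, i→4; i≥j, return j=3. a = 3 8 7 4 14 18 10 12 16 9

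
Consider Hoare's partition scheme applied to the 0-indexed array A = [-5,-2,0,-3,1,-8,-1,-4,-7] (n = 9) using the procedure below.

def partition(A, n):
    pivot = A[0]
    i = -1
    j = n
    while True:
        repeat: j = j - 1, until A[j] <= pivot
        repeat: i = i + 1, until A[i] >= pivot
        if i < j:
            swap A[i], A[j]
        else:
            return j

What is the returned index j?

1

pivot=-5
j stops at 8 (-7), i stops at 0 (-5); swap ⇒ [-7,-2,0,-3,1,-8,-1,-4,-5]
j stops at 5 (-8), i stops at 1 (-2); swap ⇒ [-7,-8,0,-3,1,-2,-1,-4,-5]
j stops at 1, i stops at 2; i≥j ⇒ return 1. A=[-7,-8,0,-3,1,-2,-1,-4,-5]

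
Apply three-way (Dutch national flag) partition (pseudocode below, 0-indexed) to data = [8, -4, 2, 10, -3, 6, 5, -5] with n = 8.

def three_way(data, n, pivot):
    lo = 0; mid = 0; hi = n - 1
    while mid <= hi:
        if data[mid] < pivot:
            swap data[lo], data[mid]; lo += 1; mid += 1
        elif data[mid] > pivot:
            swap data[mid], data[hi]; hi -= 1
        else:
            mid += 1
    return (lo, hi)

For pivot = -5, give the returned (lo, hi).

pivot = -5; lo=0, mid=0, hi=7
data[mid]=8>-5: swap data[0],data[7]; hi=6 → [-5, -4, 2, 10, -3, 6, 5, 8]
data[mid]=-5=-5: mid=1
data[mid]=-4>-5: swap data[1],data[6]; hi=5 → [-5, 5, 2, 10, -3, 6, -4, 8]
data[mid]=5>-5: swap data[1],data[5]; hi=4 → [-5, 6, 2, 10, -3, 5, -4, 8]
data[mid]=6>-5: swap data[1],data[4]; hi=3 → [-5, -3, 2, 10, 6, 5, -4, 8]
data[mid]=-3>-5: swap data[1],data[3]; hi=2 → [-5, 10, 2, -3, 6, 5, -4, 8]
data[mid]=10>-5: swap data[1],data[2]; hi=1 → [-5, 2, 10, -3, 6, 5, -4, 8]
data[mid]=2>-5: swap data[1],data[1]; hi=0 → [-5, 2, 10, -3, 6, 5, -4, 8]
end: lo=0, hi=0; data = [-5, 2, 10, -3, 6, 5, -4, 8]

(0, 0)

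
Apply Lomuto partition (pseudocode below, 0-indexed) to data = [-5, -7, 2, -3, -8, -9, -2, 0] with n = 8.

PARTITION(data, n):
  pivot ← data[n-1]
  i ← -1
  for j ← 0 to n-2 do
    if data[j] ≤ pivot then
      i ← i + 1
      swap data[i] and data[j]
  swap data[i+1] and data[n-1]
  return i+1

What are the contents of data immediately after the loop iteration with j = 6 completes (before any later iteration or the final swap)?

[-5, -7, -3, -8, -9, -2, 2, 0]

pivot=0, i=-1
j=0: -5≤0, i=0, swap(0,0) ⇒ [-5, -7, 2, -3, -8, -9, -2, 0]
j=1: -7≤0, i=1, swap(1,1) ⇒ [-5, -7, 2, -3, -8, -9, -2, 0]
j=2: 2>0, skip
j=3: -3≤0, i=2, swap(2,3) ⇒ [-5, -7, -3, 2, -8, -9, -2, 0]
j=4: -8≤0, i=3, swap(3,4) ⇒ [-5, -7, -3, -8, 2, -9, -2, 0]
j=5: -9≤0, i=4, swap(4,5) ⇒ [-5, -7, -3, -8, -9, 2, -2, 0]
j=6: -2≤0, i=5, swap(5,6) ⇒ [-5, -7, -3, -8, -9, -2, 2, 0]
(after j=6) data = [-5, -7, -3, -8, -9, -2, 2, 0]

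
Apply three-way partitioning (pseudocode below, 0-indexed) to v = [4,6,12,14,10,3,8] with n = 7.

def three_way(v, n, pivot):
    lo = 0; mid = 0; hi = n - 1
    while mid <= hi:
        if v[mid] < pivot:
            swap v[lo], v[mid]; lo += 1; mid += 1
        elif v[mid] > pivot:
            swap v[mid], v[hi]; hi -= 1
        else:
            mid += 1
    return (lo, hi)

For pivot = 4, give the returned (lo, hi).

(1, 1)

pivot = 4; lo=0, mid=0, hi=6
v[mid]=4=4: mid=1
v[mid]=6>4: swap v[1],v[6]; hi=5 → [4,8,12,14,10,3,6]
v[mid]=8>4: swap v[1],v[5]; hi=4 → [4,3,12,14,10,8,6]
v[mid]=3<4: swap v[0],v[1]; lo=1,mid=2 → [3,4,12,14,10,8,6]
v[mid]=12>4: swap v[2],v[4]; hi=3 → [3,4,10,14,12,8,6]
v[mid]=10>4: swap v[2],v[3]; hi=2 → [3,4,14,10,12,8,6]
v[mid]=14>4: swap v[2],v[2]; hi=1 → [3,4,14,10,12,8,6]
end: lo=1, hi=1; v = [3,4,14,10,12,8,6]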